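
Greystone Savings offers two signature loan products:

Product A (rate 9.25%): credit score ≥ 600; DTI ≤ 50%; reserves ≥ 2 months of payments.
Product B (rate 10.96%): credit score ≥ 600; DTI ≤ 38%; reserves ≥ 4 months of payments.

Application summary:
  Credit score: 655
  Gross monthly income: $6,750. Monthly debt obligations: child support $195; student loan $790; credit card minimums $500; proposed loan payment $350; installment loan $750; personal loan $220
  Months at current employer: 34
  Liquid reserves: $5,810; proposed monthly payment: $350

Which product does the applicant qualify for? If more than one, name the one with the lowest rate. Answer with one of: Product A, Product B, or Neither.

Total debts = (195 + 790 + 500 + 350 + 750 + 220) = 2,805; DTI = 2,805/6,750 = 41.6%.
Reserves = 5,810/350 = 16.6 months.
Product A: score 655 ≥ 600; DTI 41.6% ≤ 50%; reserves 16.6 ≥ 2 mo → qualifies.
Product B: score 655 ≥ 600; DTI 41.6% > 38%; reserves 16.6 ≥ 4 mo → does not qualify.

Product A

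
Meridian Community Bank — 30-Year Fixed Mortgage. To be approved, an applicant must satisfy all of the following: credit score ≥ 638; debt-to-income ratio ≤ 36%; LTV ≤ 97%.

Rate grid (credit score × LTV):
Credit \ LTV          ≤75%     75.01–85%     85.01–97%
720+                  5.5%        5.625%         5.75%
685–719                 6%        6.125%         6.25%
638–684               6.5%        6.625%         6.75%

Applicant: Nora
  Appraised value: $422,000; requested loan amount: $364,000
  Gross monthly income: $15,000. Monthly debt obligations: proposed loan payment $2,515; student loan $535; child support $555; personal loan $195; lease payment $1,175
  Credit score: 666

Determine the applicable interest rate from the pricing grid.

Credit score 666 ≥ 638; Total monthly debts = (2,515 + 535 + 555 + 195 + 1,175) = 4,975. Debt-to-income = 4,975/15,000 = 33.2% — meets 36% limit
LTV: 364,000 ÷ 422,000 = 86.3%, within 97% cap
Credit 666 → row 638–684; LTV 86.3% → column 85.01–97%. Grid cell → 6.75%.

6.75%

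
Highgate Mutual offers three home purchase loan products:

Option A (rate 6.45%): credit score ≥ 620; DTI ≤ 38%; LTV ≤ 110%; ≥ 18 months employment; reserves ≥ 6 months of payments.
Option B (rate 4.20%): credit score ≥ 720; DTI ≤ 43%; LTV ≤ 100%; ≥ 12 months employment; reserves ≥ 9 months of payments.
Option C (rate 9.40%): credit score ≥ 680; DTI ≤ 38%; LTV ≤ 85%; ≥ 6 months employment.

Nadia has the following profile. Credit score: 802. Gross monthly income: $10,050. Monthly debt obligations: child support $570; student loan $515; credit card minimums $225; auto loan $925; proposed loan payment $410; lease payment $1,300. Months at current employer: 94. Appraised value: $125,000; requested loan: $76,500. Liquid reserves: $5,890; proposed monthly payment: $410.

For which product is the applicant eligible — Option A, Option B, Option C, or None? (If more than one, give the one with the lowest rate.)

Option B

Total debts = (570 + 515 + 225 + 925 + 410 + 1,300) = 3,945; DTI = 3,945/10,050 = 39.3%.
LTV = 76,500/125,000 = 61.2%.
Reserves = 5,890/410 = 14.4 months.
Option A: score 802 ≥ 620; DTI 39.3% > 38%; LTV 61.2% ≤ 110%; employment 94 ≥ 18 mo; reserves 14.4 ≥ 6 mo → does not qualify.
Option B: score 802 ≥ 720; DTI 39.3% ≤ 43%; LTV 61.2% ≤ 100%; employment 94 ≥ 12 mo; reserves 14.4 ≥ 9 mo → qualifies.
Option C: score 802 ≥ 680; DTI 39.3% > 38%; LTV 61.2% ≤ 85%; employment 94 ≥ 6 mo → does not qualify.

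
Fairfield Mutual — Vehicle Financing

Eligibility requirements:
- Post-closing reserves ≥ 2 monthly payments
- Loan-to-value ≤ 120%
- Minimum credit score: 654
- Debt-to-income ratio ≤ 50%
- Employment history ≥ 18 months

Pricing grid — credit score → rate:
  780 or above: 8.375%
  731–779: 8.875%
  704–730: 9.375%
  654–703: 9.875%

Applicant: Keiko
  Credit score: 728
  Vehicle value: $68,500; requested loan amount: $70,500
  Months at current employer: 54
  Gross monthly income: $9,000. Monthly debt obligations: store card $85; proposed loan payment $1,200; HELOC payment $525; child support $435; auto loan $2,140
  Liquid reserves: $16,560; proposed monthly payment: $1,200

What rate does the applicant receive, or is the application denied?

Credit score 728 ≥ 654 (meets minimum)
Reserves: 16,560 ÷ 1,200 = 13.8 months (meets 2-month minimum)
Total monthly debts = (85 + 1,200 + 525 + 435 + 2,140) = 4,385. Debt-to-income = 4,385/9,000 = 48.7% — meets 50% limit
Loan-to-value = 70,500/68,500 = 102.9% — pass (120% max)
Employment 54 ≥ 18 months
All requirements met. Score 728 falls in the 704–730 tier → 9.375%.

Approved at 9.375%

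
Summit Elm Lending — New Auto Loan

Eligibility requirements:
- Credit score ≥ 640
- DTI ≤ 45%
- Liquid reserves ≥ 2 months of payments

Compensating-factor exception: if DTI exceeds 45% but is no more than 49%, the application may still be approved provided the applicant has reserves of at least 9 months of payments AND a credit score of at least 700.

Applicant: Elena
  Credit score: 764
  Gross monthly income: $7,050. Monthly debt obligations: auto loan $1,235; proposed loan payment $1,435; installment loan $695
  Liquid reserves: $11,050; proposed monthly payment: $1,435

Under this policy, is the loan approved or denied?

Denied

Credit score 764 ≥ 640 (meets base)
Total debts = (1,235 + 1,435 + 695) = 3,365. DTI = 3,365/7,050 = 47.7% > 45% — standard DTI limit exceeded.
Reserves: 11,050 ÷ 1,435 = 7.7 months (meets 2-month minimum)
DTI 47.7% is within the 45%–49% exception band; checking compensating factors.
Override check — reserves: 7.7 mo (short of 9); score: 764 (ok).
Compensating-factor requirement not fully met.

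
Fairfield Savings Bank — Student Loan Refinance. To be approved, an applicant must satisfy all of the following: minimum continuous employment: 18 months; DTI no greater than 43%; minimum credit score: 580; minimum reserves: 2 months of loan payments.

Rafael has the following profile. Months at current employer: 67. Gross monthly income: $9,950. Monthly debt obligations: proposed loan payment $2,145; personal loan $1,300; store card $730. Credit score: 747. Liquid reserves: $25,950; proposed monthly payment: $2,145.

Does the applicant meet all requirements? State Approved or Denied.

Employment 67 ≥ 18 months
Total monthly debts = (2,145 + 1,300 + 730) = 4,175. DTI = 4,175/9,950 = 42% ≤ 43%
Credit score 747 ≥ 580 (meets)
Reserves: 25,950 ÷ 2,145 = 12.1 months (meets 2-month minimum)
All criteria satisfied.

Approved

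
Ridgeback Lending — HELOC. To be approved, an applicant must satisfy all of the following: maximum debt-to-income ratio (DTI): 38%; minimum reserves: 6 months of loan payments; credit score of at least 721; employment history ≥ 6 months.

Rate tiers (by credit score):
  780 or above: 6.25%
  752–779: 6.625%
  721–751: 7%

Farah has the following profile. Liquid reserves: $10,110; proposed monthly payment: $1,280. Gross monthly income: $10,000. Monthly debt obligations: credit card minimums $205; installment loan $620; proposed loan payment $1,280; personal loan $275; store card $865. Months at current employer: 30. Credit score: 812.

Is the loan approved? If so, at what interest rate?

Approved at 6.25%

Credit score 812 ≥ 721 (meets minimum)
Reserves = 10,110/1,280 = 7.9 months ≥ 6
Employment 30 ≥ 6 months
Total monthly debts = (205 + 620 + 1,280 + 275 + 865) = 3,245. Debt-to-income = 3,245/10,000 = 32.5% — meets 38% limit
All requirements met. Score 812 falls in the 780 or above tier → 6.25%.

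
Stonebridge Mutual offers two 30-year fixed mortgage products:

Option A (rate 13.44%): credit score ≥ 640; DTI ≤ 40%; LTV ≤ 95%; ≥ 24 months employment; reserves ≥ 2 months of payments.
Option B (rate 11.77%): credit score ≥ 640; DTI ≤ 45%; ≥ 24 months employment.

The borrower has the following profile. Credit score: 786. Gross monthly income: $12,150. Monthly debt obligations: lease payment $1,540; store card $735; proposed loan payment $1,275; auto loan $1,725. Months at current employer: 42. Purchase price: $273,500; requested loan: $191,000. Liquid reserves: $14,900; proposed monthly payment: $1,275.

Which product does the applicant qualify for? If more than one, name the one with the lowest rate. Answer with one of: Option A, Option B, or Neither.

Option B

Total debts = (1,540 + 735 + 1,275 + 1,725) = 5,275; DTI = 5,275/12,150 = 43.4%.
LTV = 191,000/273,500 = 69.8%.
Reserves = 14,900/1,275 = 11.7 months.
Option A: score 786 ≥ 640; DTI 43.4% > 40%; LTV 69.8% ≤ 95%; employment 42 ≥ 24 mo; reserves 11.7 ≥ 2 mo → does not qualify.
Option B: score 786 ≥ 640; DTI 43.4% ≤ 45%; employment 42 ≥ 24 mo → qualifies.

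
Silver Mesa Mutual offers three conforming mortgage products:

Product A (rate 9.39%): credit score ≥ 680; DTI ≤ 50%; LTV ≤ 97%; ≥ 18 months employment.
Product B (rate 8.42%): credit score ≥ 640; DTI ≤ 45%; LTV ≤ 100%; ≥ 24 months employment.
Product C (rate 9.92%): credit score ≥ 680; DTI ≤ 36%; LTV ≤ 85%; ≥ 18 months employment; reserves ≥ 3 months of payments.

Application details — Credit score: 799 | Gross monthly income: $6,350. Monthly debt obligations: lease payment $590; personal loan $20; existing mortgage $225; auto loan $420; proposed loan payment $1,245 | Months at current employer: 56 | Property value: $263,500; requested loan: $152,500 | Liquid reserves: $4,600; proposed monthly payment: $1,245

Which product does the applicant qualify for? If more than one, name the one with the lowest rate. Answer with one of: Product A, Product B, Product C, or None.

Product B

Total debts = (590 + 20 + 225 + 420 + 1,245) = 2,500; DTI = 2,500/6,350 = 39.4%.
LTV = 152,500/263,500 = 57.9%.
Reserves = 4,600/1,245 = 3.7 months.
Product A: score 799 ≥ 680; DTI 39.4% ≤ 50%; LTV 57.9% ≤ 97%; employment 56 ≥ 18 mo → qualifies.
Product B: score 799 ≥ 640; DTI 39.4% ≤ 45%; LTV 57.9% ≤ 100%; employment 56 ≥ 24 mo → qualifies.
Product C: score 799 ≥ 680; DTI 39.4% > 36%; LTV 57.9% ≤ 85%; employment 56 ≥ 18 mo; reserves 3.7 ≥ 3 mo → does not qualify.
Qualifying: Product A, Product B. Lowest rate is 8.42% → Product B.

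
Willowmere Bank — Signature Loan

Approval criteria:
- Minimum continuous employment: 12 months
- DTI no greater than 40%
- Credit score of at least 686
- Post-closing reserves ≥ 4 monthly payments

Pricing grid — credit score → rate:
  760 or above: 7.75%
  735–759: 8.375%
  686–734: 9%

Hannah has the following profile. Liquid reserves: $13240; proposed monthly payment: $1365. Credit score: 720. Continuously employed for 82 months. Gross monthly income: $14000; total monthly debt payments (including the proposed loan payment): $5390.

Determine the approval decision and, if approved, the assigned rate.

Credit score 720 ≥ 686 (meets minimum)
Reserves: 13,240 ÷ 1,365 = 9.7 months (meets 4-month minimum)
Debt-to-income = 5,390/14,000 = 38.5% — meets 40% limit
Employment 82 ≥ 12 months
All requirements met. Score 720 falls in the 686–734 tier → 9%.

Approved at 9%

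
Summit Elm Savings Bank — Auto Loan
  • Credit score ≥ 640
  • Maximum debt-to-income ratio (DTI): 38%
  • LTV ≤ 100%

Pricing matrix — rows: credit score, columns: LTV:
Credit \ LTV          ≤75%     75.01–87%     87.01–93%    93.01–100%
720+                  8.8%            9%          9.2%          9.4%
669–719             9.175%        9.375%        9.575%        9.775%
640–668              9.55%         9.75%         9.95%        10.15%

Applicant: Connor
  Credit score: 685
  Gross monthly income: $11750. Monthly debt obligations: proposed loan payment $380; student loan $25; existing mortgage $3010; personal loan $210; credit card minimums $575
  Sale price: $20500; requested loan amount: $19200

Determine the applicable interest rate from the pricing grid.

Credit score 685 ≥ 640; Total monthly debts = (380 + 25 + 3,010 + 210 + 575) = 4,200. DTI = 4,200/11,750 = 35.7% ≤ 38%
LTV: 19,200 ÷ 20,500 = 93.7%, within 100% cap
Score 685 is in the 669–719 band; LTV 93.7% is in the 93.01–100% band → 9.775%.

9.775%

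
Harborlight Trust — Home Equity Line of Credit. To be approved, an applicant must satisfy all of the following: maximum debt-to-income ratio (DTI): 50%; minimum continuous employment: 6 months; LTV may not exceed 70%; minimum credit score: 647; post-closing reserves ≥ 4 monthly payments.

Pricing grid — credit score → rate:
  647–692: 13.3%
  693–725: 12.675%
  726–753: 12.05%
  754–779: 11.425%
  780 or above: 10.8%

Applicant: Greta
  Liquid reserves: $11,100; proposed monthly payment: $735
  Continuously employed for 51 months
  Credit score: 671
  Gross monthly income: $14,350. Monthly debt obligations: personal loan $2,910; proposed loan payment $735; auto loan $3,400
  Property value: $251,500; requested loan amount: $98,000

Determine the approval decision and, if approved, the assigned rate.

Approved at 13.3%

Credit score 671 ≥ 647 (meets minimum)
Total monthly debts = (2,910 + 735 + 3,400) = 7,045. DTI: 7,045 ÷ 14,350 = 49.1%, within the 50% cap
Employment 51 ≥ 6 months
Loan-to-value = 98,000/251,500 = 39% — pass (70% max)
Reserves = 11,100/735 = 15.1 months ≥ 4
All requirements met. Score 671 falls in the 647–692 tier → 13.3%.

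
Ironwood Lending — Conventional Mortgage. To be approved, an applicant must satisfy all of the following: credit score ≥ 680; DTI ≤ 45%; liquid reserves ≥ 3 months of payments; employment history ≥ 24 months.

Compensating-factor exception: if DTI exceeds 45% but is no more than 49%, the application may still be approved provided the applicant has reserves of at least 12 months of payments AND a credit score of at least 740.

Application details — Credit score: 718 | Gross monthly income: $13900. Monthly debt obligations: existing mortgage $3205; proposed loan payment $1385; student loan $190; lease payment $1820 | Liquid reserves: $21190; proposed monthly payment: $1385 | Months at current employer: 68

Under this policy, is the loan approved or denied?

Credit score 718 ≥ 680 (meets base)
Total debts = (3,205 + 1,385 + 190 + 1,820) = 6,600. DTI: 6,600 ÷ 13,900 = 47.5%, over the 45% base limit.
Reserves = 21,190/1,385 = 15.3 months ≥ 3
Employment 68 ≥ 24 months
47.5% falls in the override range (45%–49%), so the compensating-factor test applies.
Reserves 15.3 ≥ 12 months; credit score 718 < 740.
Compensating-factor requirement not fully met.

Denied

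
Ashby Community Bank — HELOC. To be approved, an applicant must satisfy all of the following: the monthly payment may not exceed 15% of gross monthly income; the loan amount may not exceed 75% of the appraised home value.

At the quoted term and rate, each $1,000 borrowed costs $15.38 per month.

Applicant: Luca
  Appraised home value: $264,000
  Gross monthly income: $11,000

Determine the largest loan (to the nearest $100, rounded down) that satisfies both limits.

$107,200

Payment cap: 15% × $11,000 = $1,650/month.
At $15.38 per $1,000, that supports 1,650/15.38 × 1,000 ≈ $107,282 → $107,200.
LTV cap: 75% × $264,000 = $198,000 → $198,000.
Binding constraint: payment-to-income.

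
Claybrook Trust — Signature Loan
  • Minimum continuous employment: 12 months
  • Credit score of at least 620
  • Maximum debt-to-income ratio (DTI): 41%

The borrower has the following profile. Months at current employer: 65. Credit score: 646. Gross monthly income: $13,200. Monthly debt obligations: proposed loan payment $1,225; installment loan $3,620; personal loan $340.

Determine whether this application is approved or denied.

Employment 65 ≥ 12 months
Credit score 646 ≥ 620 (meets)
Total monthly debts = (1,225 + 3,620 + 340) = 5,185. DTI = 5,185/13,200 = 39.3% ≤ 41%
All criteria satisfied.

Approved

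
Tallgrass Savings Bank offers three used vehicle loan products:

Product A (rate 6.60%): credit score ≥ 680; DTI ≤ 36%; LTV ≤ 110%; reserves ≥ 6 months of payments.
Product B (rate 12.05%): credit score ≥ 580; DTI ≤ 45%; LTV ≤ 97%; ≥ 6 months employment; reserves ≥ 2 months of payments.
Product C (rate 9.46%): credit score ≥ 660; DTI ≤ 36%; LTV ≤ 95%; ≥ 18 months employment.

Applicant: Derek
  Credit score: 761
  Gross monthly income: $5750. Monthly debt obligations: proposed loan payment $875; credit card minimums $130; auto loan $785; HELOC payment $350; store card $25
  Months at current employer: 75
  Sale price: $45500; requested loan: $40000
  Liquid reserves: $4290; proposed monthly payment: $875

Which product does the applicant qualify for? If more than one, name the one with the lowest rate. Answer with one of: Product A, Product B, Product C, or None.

Total debts = (875 + 130 + 785 + 350 + 25) = 2,165; DTI = 2,165/5,750 = 37.7%.
LTV = 40,000/45,500 = 87.9%.
Reserves = 4,290/875 = 4.9 months.
Product A: score 761 ≥ 680; DTI 37.7% > 36%; LTV 87.9% ≤ 110%; reserves 4.9 < 6 mo → does not qualify.
Product B: score 761 ≥ 580; DTI 37.7% ≤ 45%; LTV 87.9% ≤ 97%; employment 75 ≥ 6 mo; reserves 4.9 ≥ 2 mo → qualifies.
Product C: score 761 ≥ 660; DTI 37.7% > 36%; LTV 87.9% ≤ 95%; employment 75 ≥ 18 mo → does not qualify.

Product B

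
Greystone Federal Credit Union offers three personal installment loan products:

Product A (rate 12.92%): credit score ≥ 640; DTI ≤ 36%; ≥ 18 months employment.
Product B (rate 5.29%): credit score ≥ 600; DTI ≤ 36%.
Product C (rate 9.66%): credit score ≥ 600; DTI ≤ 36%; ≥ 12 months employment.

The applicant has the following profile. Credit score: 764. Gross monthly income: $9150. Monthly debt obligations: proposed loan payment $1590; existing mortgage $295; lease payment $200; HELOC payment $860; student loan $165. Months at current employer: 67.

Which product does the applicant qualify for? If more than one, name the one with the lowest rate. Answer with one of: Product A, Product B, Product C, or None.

Product B

Total debts = (1,590 + 295 + 200 + 860 + 165) = 3,110; DTI = 3,110/9,150 = 34%.
Product A: score 764 ≥ 640; DTI 34% ≤ 36%; employment 67 ≥ 18 mo → qualifies.
Product B: score 764 ≥ 600; DTI 34% ≤ 36% → qualifies.
Product C: score 764 ≥ 600; DTI 34% ≤ 36%; employment 67 ≥ 12 mo → qualifies.
Qualifying: Product A, Product B, Product C. Lowest rate is 5.29% → Product B.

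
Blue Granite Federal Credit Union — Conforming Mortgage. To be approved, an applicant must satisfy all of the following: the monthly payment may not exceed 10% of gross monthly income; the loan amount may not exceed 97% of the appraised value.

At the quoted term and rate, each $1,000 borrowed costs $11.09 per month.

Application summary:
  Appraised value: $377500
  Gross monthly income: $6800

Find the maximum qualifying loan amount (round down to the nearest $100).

$61,300

Payment cap: 10% × $6,800 = $680/month.
At $11.09 per $1,000, that supports 680/11.09 × 1,000 ≈ $61,316 → $61,300.
LTV cap: 97% × $377,500 = $366,175 → $366,100.
Binding constraint: payment-to-income.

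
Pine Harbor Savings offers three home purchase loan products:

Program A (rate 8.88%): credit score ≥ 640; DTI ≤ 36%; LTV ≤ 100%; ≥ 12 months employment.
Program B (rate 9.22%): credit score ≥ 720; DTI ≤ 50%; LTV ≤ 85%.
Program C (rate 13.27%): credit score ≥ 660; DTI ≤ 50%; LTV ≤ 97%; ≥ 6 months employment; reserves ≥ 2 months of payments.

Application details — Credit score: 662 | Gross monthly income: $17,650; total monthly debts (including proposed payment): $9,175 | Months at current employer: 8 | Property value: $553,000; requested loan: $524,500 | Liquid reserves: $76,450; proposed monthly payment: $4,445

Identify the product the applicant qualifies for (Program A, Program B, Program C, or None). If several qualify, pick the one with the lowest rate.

DTI = 9,175/17,650 = 52%.
LTV = 524,500/553,000 = 94.8%.
Reserves = 76,450/4,445 = 17.2 months.
Program A: score 662 ≥ 640; DTI 52% > 36%; LTV 94.8% ≤ 100%; employment 8 < 12 mo → does not qualify.
Program B: score 662 < 720; DTI 52% > 50%; LTV 94.8% > 85% → does not qualify.
Program C: score 662 ≥ 660; DTI 52% > 50%; LTV 94.8% ≤ 97%; employment 8 ≥ 6 mo; reserves 17.2 ≥ 2 mo → does not qualify.

None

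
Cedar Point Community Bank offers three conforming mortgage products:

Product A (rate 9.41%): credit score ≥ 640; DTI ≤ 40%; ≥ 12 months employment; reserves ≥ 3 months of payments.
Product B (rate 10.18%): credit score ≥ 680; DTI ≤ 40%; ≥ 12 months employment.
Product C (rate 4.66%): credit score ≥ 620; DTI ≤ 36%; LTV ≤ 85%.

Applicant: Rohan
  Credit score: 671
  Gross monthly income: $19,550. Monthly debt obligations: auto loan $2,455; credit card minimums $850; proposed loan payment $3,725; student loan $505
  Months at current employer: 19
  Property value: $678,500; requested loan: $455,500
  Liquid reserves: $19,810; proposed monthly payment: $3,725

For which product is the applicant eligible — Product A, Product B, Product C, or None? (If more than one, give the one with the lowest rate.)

Total debts = (2,455 + 850 + 3,725 + 505) = 7,535; DTI = 7,535/19,550 = 38.5%.
LTV = 455,500/678,500 = 67.1%.
Reserves = 19,810/3,725 = 5.3 months.
Product A: score 671 ≥ 640; DTI 38.5% ≤ 40%; employment 19 ≥ 12 mo; reserves 5.3 ≥ 3 mo → qualifies.
Product B: score 671 < 680; DTI 38.5% ≤ 40%; employment 19 ≥ 12 mo → does not qualify.
Product C: score 671 ≥ 620; DTI 38.5% > 36%; LTV 67.1% ≤ 85% → does not qualify.

Product A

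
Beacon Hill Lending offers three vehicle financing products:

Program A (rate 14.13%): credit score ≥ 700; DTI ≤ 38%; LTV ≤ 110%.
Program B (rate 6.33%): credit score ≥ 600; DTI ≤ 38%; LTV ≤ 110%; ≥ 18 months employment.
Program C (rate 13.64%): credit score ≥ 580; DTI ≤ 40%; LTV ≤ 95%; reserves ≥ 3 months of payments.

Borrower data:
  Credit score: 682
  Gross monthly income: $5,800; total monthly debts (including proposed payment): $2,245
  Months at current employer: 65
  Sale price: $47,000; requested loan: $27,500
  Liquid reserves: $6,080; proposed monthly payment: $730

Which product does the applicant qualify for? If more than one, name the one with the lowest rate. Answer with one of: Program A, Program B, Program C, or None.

Program C

DTI = 2,245/5,800 = 38.7%.
LTV = 27,500/47,000 = 58.5%.
Reserves = 6,080/730 = 8.3 months.
Program A: score 682 < 700; DTI 38.7% > 38%; LTV 58.5% ≤ 110% → does not qualify.
Program B: score 682 ≥ 600; DTI 38.7% > 38%; LTV 58.5% ≤ 110%; employment 65 ≥ 18 mo → does not qualify.
Program C: score 682 ≥ 580; DTI 38.7% ≤ 40%; LTV 58.5% ≤ 95%; reserves 8.3 ≥ 3 mo → qualifies.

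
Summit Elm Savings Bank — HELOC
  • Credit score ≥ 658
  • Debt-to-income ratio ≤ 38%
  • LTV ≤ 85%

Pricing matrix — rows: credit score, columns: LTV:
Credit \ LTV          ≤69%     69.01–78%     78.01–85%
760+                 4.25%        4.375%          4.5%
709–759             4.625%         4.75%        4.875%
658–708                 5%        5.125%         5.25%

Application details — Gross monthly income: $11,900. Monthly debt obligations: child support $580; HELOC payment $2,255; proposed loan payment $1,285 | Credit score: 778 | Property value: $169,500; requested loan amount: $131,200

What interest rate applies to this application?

4.375%

Credit score 778 ≥ 658; Total monthly debts = (580 + 2,255 + 1,285) = 4,120. Debt-to-income = 4,120/11,900 = 34.6% — meets 38% limit
LTV: 131,200 ÷ 169,500 = 77.4%, within 85% cap
Row: 778 falls in 760+. Column: 77.4% falls in 69.01–78%. Rate = 4.375%.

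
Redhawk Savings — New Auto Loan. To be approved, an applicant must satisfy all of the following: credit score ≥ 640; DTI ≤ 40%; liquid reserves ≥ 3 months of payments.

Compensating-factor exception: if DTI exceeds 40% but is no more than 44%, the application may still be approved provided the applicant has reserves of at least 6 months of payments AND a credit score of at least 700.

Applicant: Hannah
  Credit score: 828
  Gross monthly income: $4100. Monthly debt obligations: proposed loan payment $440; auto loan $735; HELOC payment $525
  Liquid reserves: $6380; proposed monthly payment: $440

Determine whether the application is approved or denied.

Approved

Credit score 828 ≥ 640 (meets base)
Total debts = (440 + 735 + 525) = 1,700. DTI = 1,700/4,100 = 41.5% > 40% — standard DTI limit exceeded.
Reserves = 6,380/440 = 14.5 months ≥ 3
41.5% falls in the override range (40%–44%), so the compensating-factor test applies.
Reserves 14.5 ≥ 6 months; credit score 828 ≥ 700.
Both override conditions satisfied; DTI exception granted.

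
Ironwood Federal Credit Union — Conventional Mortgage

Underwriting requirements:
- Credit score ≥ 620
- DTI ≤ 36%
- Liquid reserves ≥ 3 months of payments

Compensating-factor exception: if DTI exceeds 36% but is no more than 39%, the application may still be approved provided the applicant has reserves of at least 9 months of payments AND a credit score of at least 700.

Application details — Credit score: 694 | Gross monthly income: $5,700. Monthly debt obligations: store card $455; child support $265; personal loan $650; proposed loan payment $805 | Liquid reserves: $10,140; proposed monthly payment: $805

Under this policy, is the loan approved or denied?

Denied

Credit score 694 ≥ 620 (meets base)
Total debts = (455 + 265 + 650 + 805) = 2,175. DTI: 2,175 ÷ 5,700 = 38.2%, over the 36% base limit.
Reserves = 10,140/805 = 12.6 months ≥ 3
DTI 38.2% is within the 36%–39% exception band; checking compensating factors.
Override check — reserves: 12.6 mo (ok); score: 694 (below 700).
Compensating-factor requirement not fully met.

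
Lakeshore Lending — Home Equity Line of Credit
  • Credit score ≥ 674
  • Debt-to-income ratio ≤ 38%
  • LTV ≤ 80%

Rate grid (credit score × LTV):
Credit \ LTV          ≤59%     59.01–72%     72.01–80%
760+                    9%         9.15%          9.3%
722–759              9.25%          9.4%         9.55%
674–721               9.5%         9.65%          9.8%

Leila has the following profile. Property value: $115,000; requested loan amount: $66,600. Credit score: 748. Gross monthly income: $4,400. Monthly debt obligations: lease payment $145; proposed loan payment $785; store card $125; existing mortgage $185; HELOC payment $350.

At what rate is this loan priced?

Credit score 748 ≥ 674; Total monthly debts = (145 + 785 + 125 + 185 + 350) = 1,590. Debt-to-income = 1,590/4,400 = 36.1% — meets 38% limit
LTV = 66,600/115,000 = 57.9% ≤ 80%
Credit 748 → row 722–759; LTV 57.9% → column ≤59%. Grid cell → 9.25%.

9.25%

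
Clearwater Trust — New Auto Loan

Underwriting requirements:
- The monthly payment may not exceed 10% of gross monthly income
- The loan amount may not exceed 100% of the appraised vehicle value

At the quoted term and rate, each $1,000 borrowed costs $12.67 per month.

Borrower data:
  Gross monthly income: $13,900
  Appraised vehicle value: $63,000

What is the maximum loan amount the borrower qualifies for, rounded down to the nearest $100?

Payment cap: 10% × $13,900 = $1,390/month.
At $12.67 per $1,000, that supports 1,390/12.67 × 1,000 ≈ $109,707 → $109,700.
LTV cap: 100% × $63,000 = $63,000 → $63,000.
Binding constraint: loan-to-value.

$63,000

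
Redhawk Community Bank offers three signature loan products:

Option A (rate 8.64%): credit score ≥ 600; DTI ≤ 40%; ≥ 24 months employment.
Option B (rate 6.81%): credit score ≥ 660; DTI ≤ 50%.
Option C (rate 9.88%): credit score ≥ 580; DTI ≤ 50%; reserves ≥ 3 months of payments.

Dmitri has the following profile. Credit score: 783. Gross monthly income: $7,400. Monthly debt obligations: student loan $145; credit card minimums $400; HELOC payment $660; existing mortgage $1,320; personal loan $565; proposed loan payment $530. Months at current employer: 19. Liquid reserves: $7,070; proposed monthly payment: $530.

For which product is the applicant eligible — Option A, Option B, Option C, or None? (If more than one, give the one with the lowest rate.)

Option B

Total debts = (145 + 400 + 660 + 1,320 + 565 + 530) = 3,620; DTI = 3,620/7,400 = 48.9%.
Reserves = 7,070/530 = 13.3 months.
Option A: score 783 ≥ 600; DTI 48.9% > 40%; employment 19 < 24 mo → does not qualify.
Option B: score 783 ≥ 660; DTI 48.9% ≤ 50% → qualifies.
Option C: score 783 ≥ 580; DTI 48.9% ≤ 50%; reserves 13.3 ≥ 3 mo → qualifies.
Qualifying: Option B, Option C. Lowest rate is 6.81% → Option B.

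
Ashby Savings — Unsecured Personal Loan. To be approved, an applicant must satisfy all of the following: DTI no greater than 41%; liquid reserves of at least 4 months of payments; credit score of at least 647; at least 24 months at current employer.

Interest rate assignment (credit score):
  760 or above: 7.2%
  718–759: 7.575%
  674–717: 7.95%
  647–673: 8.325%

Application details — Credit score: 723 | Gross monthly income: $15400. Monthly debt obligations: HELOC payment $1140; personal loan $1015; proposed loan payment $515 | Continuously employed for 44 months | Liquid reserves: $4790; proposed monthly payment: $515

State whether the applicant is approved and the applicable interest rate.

Approved at 7.575%

Credit score 723 ≥ 647 (meets minimum)
Liquid reserves cover 4,790/515 = 9.3 months — ≥ 4 required
Employment 44 ≥ 24 months
Total monthly debts = (1,140 + 1,015 + 515) = 2,670. DTI: 2,670 ÷ 15,400 = 17.3%, within the 41% cap
All requirements met. Score 723 falls in the 718–759 tier → 7.575%.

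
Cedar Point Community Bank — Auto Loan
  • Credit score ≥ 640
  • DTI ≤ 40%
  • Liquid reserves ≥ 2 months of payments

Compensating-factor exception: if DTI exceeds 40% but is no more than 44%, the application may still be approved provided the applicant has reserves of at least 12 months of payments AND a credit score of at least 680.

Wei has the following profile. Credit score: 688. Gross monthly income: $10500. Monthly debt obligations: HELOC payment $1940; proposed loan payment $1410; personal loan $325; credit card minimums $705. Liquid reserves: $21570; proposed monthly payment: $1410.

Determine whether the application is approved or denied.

Approved

Credit score 688 ≥ 640 (meets base)
Total debts = (1,940 + 1,410 + 325 + 705) = 4,380. DTI = 4,380/10,500 = 41.7% > 40% — standard DTI limit exceeded.
Liquid reserves cover 21,570/1,410 = 15.3 months — ≥ 2 required
41.7% falls in the override range (40%–44%), so the compensating-factor test applies.
Reserves 15.3 ≥ 12 months; credit score 688 ≥ 680.
Both compensating conditions met → exception applies.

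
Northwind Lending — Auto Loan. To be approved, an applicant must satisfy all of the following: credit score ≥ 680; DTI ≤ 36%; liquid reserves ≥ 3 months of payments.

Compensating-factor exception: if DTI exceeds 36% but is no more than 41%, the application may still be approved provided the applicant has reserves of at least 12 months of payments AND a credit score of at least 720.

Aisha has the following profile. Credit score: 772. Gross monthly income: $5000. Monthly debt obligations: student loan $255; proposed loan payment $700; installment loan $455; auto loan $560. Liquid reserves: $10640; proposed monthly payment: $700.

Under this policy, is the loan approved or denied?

Credit score 772 ≥ 680 (meets base)
Total debts = (255 + 700 + 455 + 560) = 1,970. DTI = 1,970/5,000 = 39.4% > 36% — standard DTI limit exceeded.
Liquid reserves cover 10,640/700 = 15.2 months — ≥ 3 required
39.4% falls in the override range (36%–41%), so the compensating-factor test applies.
Override check — reserves: 15.2 mo (ok); score: 772 (ok).
Both compensating conditions met → exception applies.

Approved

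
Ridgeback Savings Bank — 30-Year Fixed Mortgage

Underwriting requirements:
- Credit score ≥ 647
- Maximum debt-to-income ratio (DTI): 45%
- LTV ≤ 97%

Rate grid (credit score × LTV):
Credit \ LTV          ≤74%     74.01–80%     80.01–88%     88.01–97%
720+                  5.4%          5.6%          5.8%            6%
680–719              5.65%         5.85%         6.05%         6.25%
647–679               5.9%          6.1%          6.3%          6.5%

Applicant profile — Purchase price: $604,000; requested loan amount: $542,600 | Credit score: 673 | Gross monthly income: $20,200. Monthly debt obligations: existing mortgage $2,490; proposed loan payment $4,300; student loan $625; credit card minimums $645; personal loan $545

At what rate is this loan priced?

Credit score 673 ≥ 647; Total monthly debts = (2,490 + 4,300 + 625 + 645 + 545) = 8,605. DTI = 8,605/20,200 = 42.6% ≤ 45%
LTV = 542,600/604,000 = 89.8% ≤ 97%
Row: 673 falls in 647–679. Column: 89.8% falls in 88.01–97%. Rate = 6.5%.

6.5%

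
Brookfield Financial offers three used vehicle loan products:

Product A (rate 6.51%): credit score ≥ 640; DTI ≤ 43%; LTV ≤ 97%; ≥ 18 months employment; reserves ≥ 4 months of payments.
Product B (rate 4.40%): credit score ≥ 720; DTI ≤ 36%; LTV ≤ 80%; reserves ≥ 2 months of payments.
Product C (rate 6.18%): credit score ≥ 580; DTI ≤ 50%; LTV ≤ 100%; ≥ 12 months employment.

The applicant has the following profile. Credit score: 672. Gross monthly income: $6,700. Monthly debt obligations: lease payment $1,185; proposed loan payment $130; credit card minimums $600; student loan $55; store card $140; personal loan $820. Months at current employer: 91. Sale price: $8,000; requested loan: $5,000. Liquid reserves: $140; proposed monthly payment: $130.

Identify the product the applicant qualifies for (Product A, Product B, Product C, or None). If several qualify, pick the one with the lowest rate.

Total debts = (1,185 + 130 + 600 + 55 + 140 + 820) = 2,930; DTI = 2,930/6,700 = 43.7%.
LTV = 5,000/8,000 = 62.5%.
Reserves = 140/130 = 1.1 months.
Product A: score 672 ≥ 640; DTI 43.7% > 43%; LTV 62.5% ≤ 97%; employment 91 ≥ 18 mo; reserves 1.1 < 4 mo → does not qualify.
Product B: score 672 < 720; DTI 43.7% > 36%; LTV 62.5% ≤ 80%; reserves 1.1 < 2 mo → does not qualify.
Product C: score 672 ≥ 580; DTI 43.7% ≤ 50%; LTV 62.5% ≤ 100%; employment 91 ≥ 12 mo → qualifies.

Product C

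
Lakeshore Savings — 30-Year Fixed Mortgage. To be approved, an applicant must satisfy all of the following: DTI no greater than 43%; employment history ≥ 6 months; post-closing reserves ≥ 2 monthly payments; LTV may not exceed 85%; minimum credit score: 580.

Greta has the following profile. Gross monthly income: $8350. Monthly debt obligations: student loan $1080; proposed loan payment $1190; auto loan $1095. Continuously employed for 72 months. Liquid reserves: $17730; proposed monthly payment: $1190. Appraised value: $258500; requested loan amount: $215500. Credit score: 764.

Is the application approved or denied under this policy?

Total monthly debts = (1,080 + 1,190 + 1,095) = 3,365. DTI: 3,365 ÷ 8,350 = 40.3%, within the 43% cap
Employment 72 ≥ 6 months
Liquid reserves cover 17,730/1,190 = 14.9 months — ≥ 2 required
LTV = 215,500/258,500 = 83.4% ≤ 85%
Credit score 764 ≥ 580 (meets)
All criteria satisfied.

Approved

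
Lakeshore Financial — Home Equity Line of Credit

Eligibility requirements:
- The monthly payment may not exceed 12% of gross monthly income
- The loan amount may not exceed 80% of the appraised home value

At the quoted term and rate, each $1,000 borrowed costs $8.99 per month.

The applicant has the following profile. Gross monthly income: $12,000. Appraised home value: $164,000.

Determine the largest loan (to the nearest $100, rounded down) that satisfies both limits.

$131,200

Payment cap: 12% × $12,000 = $1,440/month.
At $8.99 per $1,000, that supports 1,440/8.99 × 1,000 ≈ $160,177 → $160,100.
LTV cap: 80% × $164,000 = $131,200 → $131,200.
Binding constraint: loan-to-value.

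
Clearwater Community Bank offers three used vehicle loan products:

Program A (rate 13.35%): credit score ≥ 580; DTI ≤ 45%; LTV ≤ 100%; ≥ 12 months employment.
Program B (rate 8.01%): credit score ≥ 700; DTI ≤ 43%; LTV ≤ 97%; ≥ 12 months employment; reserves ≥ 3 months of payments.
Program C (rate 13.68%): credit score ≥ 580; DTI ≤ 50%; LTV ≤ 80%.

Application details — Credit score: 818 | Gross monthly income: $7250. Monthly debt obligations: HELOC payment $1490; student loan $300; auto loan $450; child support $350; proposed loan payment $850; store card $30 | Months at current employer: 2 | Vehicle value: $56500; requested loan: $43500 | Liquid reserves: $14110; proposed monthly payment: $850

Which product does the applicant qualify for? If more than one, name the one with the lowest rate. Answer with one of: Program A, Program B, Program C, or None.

Program C

Total debts = (1,490 + 300 + 450 + 350 + 850 + 30) = 3,470; DTI = 3,470/7,250 = 47.9%.
LTV = 43,500/56,500 = 77%.
Reserves = 14,110/850 = 16.6 months.
Program A: score 818 ≥ 580; DTI 47.9% > 45%; LTV 77% ≤ 100%; employment 2 < 12 mo → does not qualify.
Program B: score 818 ≥ 700; DTI 47.9% > 43%; LTV 77% ≤ 97%; employment 2 < 12 mo; reserves 16.6 ≥ 3 mo → does not qualify.
Program C: score 818 ≥ 580; DTI 47.9% ≤ 50%; LTV 77% ≤ 80% → qualifies.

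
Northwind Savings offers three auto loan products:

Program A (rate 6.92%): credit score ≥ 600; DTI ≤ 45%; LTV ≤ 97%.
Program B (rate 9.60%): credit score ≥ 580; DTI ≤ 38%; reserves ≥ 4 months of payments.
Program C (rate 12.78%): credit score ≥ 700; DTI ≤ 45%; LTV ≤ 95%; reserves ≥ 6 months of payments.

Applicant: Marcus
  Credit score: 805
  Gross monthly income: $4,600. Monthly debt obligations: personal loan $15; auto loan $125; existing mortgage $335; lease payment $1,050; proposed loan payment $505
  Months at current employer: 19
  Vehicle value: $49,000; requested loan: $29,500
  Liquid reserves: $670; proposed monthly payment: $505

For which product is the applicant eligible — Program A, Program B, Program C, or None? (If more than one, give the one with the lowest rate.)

Program A

Total debts = (15 + 125 + 335 + 1,050 + 505) = 2,030; DTI = 2,030/4,600 = 44.1%.
LTV = 29,500/49,000 = 60.2%.
Reserves = 670/505 = 1.3 months.
Program A: score 805 ≥ 600; DTI 44.1% ≤ 45%; LTV 60.2% ≤ 97% → qualifies.
Program B: score 805 ≥ 580; DTI 44.1% > 38%; reserves 1.3 < 4 mo → does not qualify.
Program C: score 805 ≥ 700; DTI 44.1% ≤ 45%; LTV 60.2% ≤ 95%; reserves 1.3 < 6 mo → does not qualify.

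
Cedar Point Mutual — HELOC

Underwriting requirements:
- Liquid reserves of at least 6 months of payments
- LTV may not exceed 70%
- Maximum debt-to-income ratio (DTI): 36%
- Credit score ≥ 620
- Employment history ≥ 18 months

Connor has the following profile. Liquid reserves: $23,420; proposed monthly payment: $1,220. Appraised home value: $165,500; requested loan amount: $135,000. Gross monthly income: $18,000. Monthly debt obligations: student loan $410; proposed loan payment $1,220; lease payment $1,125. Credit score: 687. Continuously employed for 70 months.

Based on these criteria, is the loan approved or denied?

Reserves: 23,420 ÷ 1,220 = 19.2 months (meets 6-month minimum)
LTV = 135,000/165,500 = 81.6% > 70%
Total monthly debts = (410 + 1,220 + 1,125) = 2,755. DTI: 2,755 ÷ 18,000 = 15.3%, within the 36% cap
Credit score 687 ≥ 620 (meets)
Employment 70 ≥ 18 months
Fails on LTV.

Denied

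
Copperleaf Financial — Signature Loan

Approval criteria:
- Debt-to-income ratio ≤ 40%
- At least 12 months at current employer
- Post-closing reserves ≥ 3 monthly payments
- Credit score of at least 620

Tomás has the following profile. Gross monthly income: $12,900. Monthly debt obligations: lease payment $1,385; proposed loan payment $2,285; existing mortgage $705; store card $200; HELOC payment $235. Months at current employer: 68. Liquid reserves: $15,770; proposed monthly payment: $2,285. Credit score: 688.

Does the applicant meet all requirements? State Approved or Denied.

Approved

Total monthly debts = (1,385 + 2,285 + 705 + 200 + 235) = 4,810. DTI = 4,810/12,900 = 37.3% ≤ 40%
Employment 68 ≥ 12 months
Liquid reserves cover 15,770/2,285 = 6.9 months — ≥ 3 required
Credit score 688 ≥ 620 (meets)
All criteria satisfied.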